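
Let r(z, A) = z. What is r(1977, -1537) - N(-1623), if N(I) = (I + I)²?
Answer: -10534539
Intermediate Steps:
N(I) = 4*I² (N(I) = (2*I)² = 4*I²)
r(1977, -1537) - N(-1623) = 1977 - 4*(-1623)² = 1977 - 4*2634129 = 1977 - 1*10536516 = 1977 - 10536516 = -10534539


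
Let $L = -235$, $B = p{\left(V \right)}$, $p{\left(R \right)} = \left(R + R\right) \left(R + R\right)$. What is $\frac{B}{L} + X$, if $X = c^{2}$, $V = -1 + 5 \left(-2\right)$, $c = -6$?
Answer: $\frac{7976}{235} \approx 33.94$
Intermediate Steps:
$V = -11$ ($V = -1 - 10 = -11$)
$p{\left(R \right)} = 4 R^{2}$ ($p{\left(R \right)} = 2 R 2 R = 4 R^{2}$)
$B = 484$ ($B = 4 \left(-11\right)^{2} = 4 \cdot 121 = 484$)
$X = 36$ ($X = \left(-6\right)^{2} = 36$)
$\frac{B}{L} + X = \frac{484}{-235} + 36 = 484 \left(- \frac{1}{235}\right) + 36 = - \frac{484}{235} + 36 = \frac{7976}{235}$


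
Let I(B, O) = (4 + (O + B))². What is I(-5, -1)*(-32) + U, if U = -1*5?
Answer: -133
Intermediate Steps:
U = -5
I(B, O) = (4 + B + O)² (I(B, O) = (4 + (B + O))² = (4 + B + O)²)
I(-5, -1)*(-32) + U = (4 - 5 - 1)²*(-32) - 5 = (-2)²*(-32) - 5 = 4*(-32) - 5 = -128 - 5 = -133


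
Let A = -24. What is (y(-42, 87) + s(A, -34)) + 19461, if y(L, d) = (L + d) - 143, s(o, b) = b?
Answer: 19329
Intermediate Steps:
y(L, d) = -143 + L + d
(y(-42, 87) + s(A, -34)) + 19461 = ((-143 - 42 + 87) - 34) + 19461 = (-98 - 34) + 19461 = -132 + 19461 = 19329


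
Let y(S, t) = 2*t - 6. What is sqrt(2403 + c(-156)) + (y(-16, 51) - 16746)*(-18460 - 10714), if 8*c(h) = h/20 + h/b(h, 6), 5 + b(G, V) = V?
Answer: 485747100 + 3*sqrt(105890)/20 ≈ 4.8575e+8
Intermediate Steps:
y(S, t) = -6 + 2*t
b(G, V) = -5 + V
c(h) = 21*h/160 (c(h) = (h/20 + h/(-5 + 6))/8 = (h*(1/20) + h/1)/8 = (h/20 + h*1)/8 = (h/20 + h)/8 = (21*h/20)/8 = 21*h/160)
sqrt(2403 + c(-156)) + (y(-16, 51) - 16746)*(-18460 - 10714) = sqrt(2403 + (21/160)*(-156)) + ((-6 + 2*51) - 16746)*(-18460 - 10714) = sqrt(2403 - 819/40) + ((-6 + 102) - 16746)*(-29174) = sqrt(95301/40) + (96 - 16746)*(-29174) = 3*sqrt(105890)/20 - 16650*(-29174) = 3*sqrt(105890)/20 + 485747100 = 485747100 + 3*sqrt(105890)/20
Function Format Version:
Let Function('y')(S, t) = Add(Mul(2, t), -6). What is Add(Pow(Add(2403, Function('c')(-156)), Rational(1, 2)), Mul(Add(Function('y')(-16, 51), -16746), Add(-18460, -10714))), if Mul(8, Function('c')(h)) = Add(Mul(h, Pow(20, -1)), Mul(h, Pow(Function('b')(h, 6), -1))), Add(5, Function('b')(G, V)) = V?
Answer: Add(485747100, Mul(Rational(3, 20), Pow(105890, Rational(1, 2)))) ≈ 4.8575e+8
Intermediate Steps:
Function('y')(S, t) = Add(-6, Mul(2, t))
Function('b')(G, V) = Add(-5, V)
Function('c')(h) = Mul(Rational(21, 160), h) (Function('c')(h) = Mul(Rational(1, 8), Add(Mul(h, Pow(20, -1)), Mul(h, Pow(Add(-5, 6), -1)))) = Mul(Rational(1, 8), Add(Mul(h, Rational(1, 20)), Mul(h, Pow(1, -1)))) = Mul(Rational(1, 8), Add(Mul(Rational(1, 20), h), Mul(h, 1))) = Mul(Rational(1, 8), Add(Mul(Rational(1, 20), h), h)) = Mul(Rational(1, 8), Mul(Rational(21, 20), h)) = Mul(Rational(21, 160), h))
Add(Pow(Add(2403, Function('c')(-156)), Rational(1, 2)), Mul(Add(Function('y')(-16, 51), -16746), Add(-18460, -10714))) = Add(Pow(Add(2403, Mul(Rational(21, 160), -156)), Rational(1, 2)), Mul(Add(Add(-6, Mul(2, 51)), -16746), Add(-18460, -10714))) = Add(Pow(Add(2403, Rational(-819, 40)), Rational(1, 2)), Mul(Add(Add(-6, 102), -16746), -29174)) = Add(Pow(Rational(95301, 40), Rational(1, 2)), Mul(Add(96, -16746), -29174)) = Add(Mul(Rational(3, 20), Pow(105890, Rational(1, 2))), Mul(-16650, -29174)) = Add(Mul(Rational(3, 20), Pow(105890, Rational(1, 2))), 485747100) = Add(485747100, Mul(Rational(3, 20), Pow(105890, Rational(1, 2))))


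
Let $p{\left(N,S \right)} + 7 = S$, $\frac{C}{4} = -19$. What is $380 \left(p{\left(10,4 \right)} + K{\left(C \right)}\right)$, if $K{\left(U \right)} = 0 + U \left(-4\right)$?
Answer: $114380$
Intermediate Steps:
$C = -76$ ($C = 4 \left(-19\right) = -76$)
$p{\left(N,S \right)} = -7 + S$
$K{\left(U \right)} = - 4 U$ ($K{\left(U \right)} = 0 - 4 U = - 4 U$)
$380 \left(p{\left(10,4 \right)} + K{\left(C \right)}\right) = 380 \left(\left(-7 + 4\right) - -304\right) = 380 \left(-3 + 304\right) = 380 \cdot 301 = 114380$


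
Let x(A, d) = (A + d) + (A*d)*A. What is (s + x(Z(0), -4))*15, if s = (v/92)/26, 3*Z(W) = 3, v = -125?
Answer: -253035/2392 ≈ -105.78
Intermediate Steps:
Z(W) = 1 (Z(W) = (⅓)*3 = 1)
x(A, d) = A + d + d*A² (x(A, d) = (A + d) + d*A² = A + d + d*A²)
s = -125/2392 (s = -125/92/26 = -125*1/92*(1/26) = -125/92*1/26 = -125/2392 ≈ -0.052258)
(s + x(Z(0), -4))*15 = (-125/2392 + (1 - 4 - 4*1²))*15 = (-125/2392 + (1 - 4 - 4*1))*15 = (-125/2392 + (1 - 4 - 4))*15 = (-125/2392 - 7)*15 = -16869/2392*15 = -253035/2392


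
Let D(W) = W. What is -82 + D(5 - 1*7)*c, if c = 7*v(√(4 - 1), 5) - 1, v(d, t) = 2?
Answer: -108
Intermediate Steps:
c = 13 (c = 7*2 - 1 = 14 - 1 = 13)
-82 + D(5 - 1*7)*c = -82 + (5 - 1*7)*13 = -82 + (5 - 7)*13 = -82 - 2*13 = -82 - 26 = -108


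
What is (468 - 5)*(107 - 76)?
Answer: 14353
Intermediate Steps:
(468 - 5)*(107 - 76) = 463*31 = 14353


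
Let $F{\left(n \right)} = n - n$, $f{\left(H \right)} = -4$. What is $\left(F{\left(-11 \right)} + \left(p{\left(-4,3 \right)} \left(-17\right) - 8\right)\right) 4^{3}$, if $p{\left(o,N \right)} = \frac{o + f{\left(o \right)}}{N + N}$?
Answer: $\frac{2816}{3} \approx 938.67$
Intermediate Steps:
$F{\left(n \right)} = 0$
$p{\left(o,N \right)} = \frac{-4 + o}{2 N}$ ($p{\left(o,N \right)} = \frac{o - 4}{N + N} = \frac{-4 + o}{2 N}$)
$\left(F{\left(-11 \right)} + \left(p{\left(-4,3 \right)} \left(-17\right) - 8\right)\right) 4^{3} = \left(0 - \left(8 - \frac{-4 - 4}{2 \cdot 3} \left(-17\right)\right)\right) 4^{3} = \left(0 - \left(8 - \frac{1}{2} \cdot \frac{1}{3} \left(-8\right) \left(-17\right)\right)\right) 64 = \left(0 - - \frac{44}{3}\right) 64 = \left(0 + \left(\frac{68}{3} - 8\right)\right) 64 = \left(0 + \frac{44}{3}\right) 64 = \frac{44}{3} \cdot 64 = \frac{2816}{3}$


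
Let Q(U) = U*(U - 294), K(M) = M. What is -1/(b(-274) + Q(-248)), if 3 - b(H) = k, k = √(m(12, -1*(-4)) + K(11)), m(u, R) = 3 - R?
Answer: -134419/18068467551 - √10/18068467551 ≈ -7.4396e-6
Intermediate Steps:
Q(U) = U*(-294 + U)
k = √10 (k = √((3 - (-1)*(-4)) + 11) = √((3 - 1*4) + 11) = √((3 - 4) + 11) = √(-1 + 11) = √10 ≈ 3.1623)
b(H) = 3 - √10
-1/(b(-274) + Q(-248)) = -1/((3 - √10) - 248*(-294 - 248)) = -1/((3 - √10) - 248*(-542)) = -1/((3 - √10) + 134416) = -1/(134419 - √10)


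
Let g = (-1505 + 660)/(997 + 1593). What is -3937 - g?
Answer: -2039197/518 ≈ -3936.7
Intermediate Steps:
g = -169/518 (g = -845/2590 = -845*1/2590 = -169/518 ≈ -0.32625)
-3937 - g = -3937 - 1*(-169/518) = -3937 + 169/518 = -2039197/518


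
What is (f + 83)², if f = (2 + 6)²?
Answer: 21609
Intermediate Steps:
f = 64 (f = 8² = 64)
(f + 83)² = (64 + 83)² = 147² = 21609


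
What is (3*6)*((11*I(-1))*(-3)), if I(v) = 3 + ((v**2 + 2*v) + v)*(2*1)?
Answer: 594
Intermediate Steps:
I(v) = 3 + 2*v**2 + 6*v (I(v) = 3 + (v**2 + 3*v)*2 = 3 + (2*v**2 + 6*v) = 3 + 2*v**2 + 6*v)
(3*6)*((11*I(-1))*(-3)) = (3*6)*((11*(3 + 2*(-1)**2 + 6*(-1)))*(-3)) = 18*((11*(3 + 2*1 - 6))*(-3)) = 18*((11*(3 + 2 - 6))*(-3)) = 18*((11*(-1))*(-3)) = 18*(-11*(-3)) = 18*33 = 594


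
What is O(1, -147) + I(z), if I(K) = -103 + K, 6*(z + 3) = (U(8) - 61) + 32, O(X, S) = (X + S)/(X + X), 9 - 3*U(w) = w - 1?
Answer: -3307/18 ≈ -183.72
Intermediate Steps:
U(w) = 10/3 - w/3 (U(w) = 3 - (w - 1)/3 = 3 - (-1 + w)/3 = 3 + (⅓ - w/3) = 10/3 - w/3)
O(X, S) = (S + X)/(2*X) (O(X, S) = (S + X)/((2*X)) = (S + X)*(1/(2*X)) = (S + X)/(2*X))
z = -139/18 (z = -3 + (((10/3 - ⅓*8) - 61) + 32)/6 = -3 + (((10/3 - 8/3) - 61) + 32)/6 = -3 + ((⅔ - 61) + 32)/6 = -3 + (-181/3 + 32)/6 = -3 + (⅙)*(-85/3) = -3 - 85/18 = -139/18 ≈ -7.7222)
O(1, -147) + I(z) = (½)*(-147 + 1)/1 + (-103 - 139/18) = (½)*1*(-146) - 1993/18 = -73 - 1993/18 = -3307/18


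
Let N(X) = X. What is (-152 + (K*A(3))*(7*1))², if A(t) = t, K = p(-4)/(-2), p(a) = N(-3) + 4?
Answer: 105625/4 ≈ 26406.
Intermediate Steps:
p(a) = 1 (p(a) = -3 + 4 = 1)
K = -½ (K = 1/(-2) = 1*(-½) = -½ ≈ -0.50000)
(-152 + (K*A(3))*(7*1))² = (-152 + (-½*3)*(7*1))² = (-152 - 3/2*7)² = (-152 - 21/2)² = (-325/2)² = 105625/4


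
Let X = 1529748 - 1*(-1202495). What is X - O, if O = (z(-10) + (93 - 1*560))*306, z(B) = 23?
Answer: 2868107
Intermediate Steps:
X = 2732243 (X = 1529748 + 1202495 = 2732243)
O = -135864 (O = (23 + (93 - 1*560))*306 = (23 + (93 - 560))*306 = (23 - 467)*306 = -444*306 = -135864)
X - O = 2732243 - 1*(-135864) = 2732243 + 135864 = 2868107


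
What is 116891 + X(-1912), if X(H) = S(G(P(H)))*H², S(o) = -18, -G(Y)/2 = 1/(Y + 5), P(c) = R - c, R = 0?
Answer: -65686501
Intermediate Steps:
P(c) = -c (P(c) = 0 - c = -c)
G(Y) = -2/(5 + Y) (G(Y) = -2/(Y + 5) = -2/(5 + Y))
X(H) = -18*H²
116891 + X(-1912) = 116891 - 18*(-1912)² = 116891 - 18*3655744 = 116891 - 65803392 = -65686501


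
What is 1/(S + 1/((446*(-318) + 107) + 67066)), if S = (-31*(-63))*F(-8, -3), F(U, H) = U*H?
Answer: 74655/3499229159 ≈ 2.1335e-5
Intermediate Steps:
F(U, H) = H*U
S = 46872 (S = (-31*(-63))*(-3*(-8)) = 1953*24 = 46872)
1/(S + 1/((446*(-318) + 107) + 67066)) = 1/(46872 + 1/((446*(-318) + 107) + 67066)) = 1/(46872 + 1/((-141828 + 107) + 67066)) = 1/(46872 + 1/(-141721 + 67066)) = 1/(46872 + 1/(-74655)) = 1/(46872 - 1/74655) = 1/(3499229159/74655) = 74655/3499229159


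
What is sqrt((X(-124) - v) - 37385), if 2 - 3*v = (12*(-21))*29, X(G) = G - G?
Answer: I*sqrt(358395)/3 ≈ 199.55*I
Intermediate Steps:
X(G) = 0
v = 7310/3 (v = 2/3 - 12*(-21)*29/3 = 2/3 - (-84)*29 = 2/3 - 1/3*(-7308) = 2/3 + 2436 = 7310/3 ≈ 2436.7)
sqrt((X(-124) - v) - 37385) = sqrt((0 - 1*7310/3) - 37385) = sqrt((0 - 7310/3) - 37385) = sqrt(-7310/3 - 37385) = sqrt(-119465/3) = I*sqrt(358395)/3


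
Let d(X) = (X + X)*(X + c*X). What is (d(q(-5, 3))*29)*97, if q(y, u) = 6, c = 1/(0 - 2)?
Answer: 101268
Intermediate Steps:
c = -½ (c = 1/(-2) = -½ ≈ -0.50000)
d(X) = X² (d(X) = (X + X)*(X - X/2) = (2*X)*(X/2) = X²)
(d(q(-5, 3))*29)*97 = (6²*29)*97 = (36*29)*97 = 1044*97 = 101268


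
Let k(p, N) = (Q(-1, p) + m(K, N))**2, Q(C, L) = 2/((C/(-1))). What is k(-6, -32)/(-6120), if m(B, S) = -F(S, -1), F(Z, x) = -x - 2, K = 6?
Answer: -1/680 ≈ -0.0014706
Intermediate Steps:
Q(C, L) = -2/C (Q(C, L) = 2/((C*(-1))) = 2/((-C)) = 2*(-1/C) = -2/C)
F(Z, x) = -2 - x
m(B, S) = 1 (m(B, S) = -(-2 - 1*(-1)) = -(-2 + 1) = -1*(-1) = 1)
k(p, N) = 9 (k(p, N) = (-2/(-1) + 1)**2 = (-2*(-1) + 1)**2 = (2 + 1)**2 = 3**2 = 9)
k(-6, -32)/(-6120) = 9/(-6120) = 9*(-1/6120) = -1/680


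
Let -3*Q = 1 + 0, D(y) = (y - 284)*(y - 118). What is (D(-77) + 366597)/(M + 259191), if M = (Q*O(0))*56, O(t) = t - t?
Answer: 145664/86397 ≈ 1.6860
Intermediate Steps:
O(t) = 0
D(y) = (-284 + y)*(-118 + y)
Q = -1/3 (Q = -(1 + 0)/3 = -1/3*1 = -1/3 ≈ -0.33333)
M = 0 (M = -1/3*0*56 = 0*56 = 0)
(D(-77) + 366597)/(M + 259191) = ((33512 + (-77)**2 - 402*(-77)) + 366597)/(0 + 259191) = ((33512 + 5929 + 30954) + 366597)/259191 = (70395 + 366597)*(1/259191) = 436992*(1/259191) = 145664/86397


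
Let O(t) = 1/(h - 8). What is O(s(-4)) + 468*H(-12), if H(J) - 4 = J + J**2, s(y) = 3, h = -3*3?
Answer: 1082015/17 ≈ 63648.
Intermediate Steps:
h = -9
H(J) = 4 + J + J**2 (H(J) = 4 + (J + J**2) = 4 + J + J**2)
O(t) = -1/17 (O(t) = 1/(-9 - 8) = 1/(-17) = -1/17)
O(s(-4)) + 468*H(-12) = -1/17 + 468*(4 - 12 + (-12)**2) = -1/17 + 468*(4 - 12 + 144) = -1/17 + 468*136 = -1/17 + 63648 = 1082015/17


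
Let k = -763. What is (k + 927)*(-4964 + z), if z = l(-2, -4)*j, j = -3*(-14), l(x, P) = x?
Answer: -827872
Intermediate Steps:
j = 42
z = -84 (z = -2*42 = -84)
(k + 927)*(-4964 + z) = (-763 + 927)*(-4964 - 84) = 164*(-5048) = -827872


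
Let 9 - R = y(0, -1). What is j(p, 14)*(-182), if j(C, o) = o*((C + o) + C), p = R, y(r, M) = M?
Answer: -86632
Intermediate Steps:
R = 10 (R = 9 - 1*(-1) = 9 + 1 = 10)
p = 10
j(C, o) = o*(o + 2*C)
j(p, 14)*(-182) = (14*(14 + 2*10))*(-182) = (14*(14 + 20))*(-182) = (14*34)*(-182) = 476*(-182) = -86632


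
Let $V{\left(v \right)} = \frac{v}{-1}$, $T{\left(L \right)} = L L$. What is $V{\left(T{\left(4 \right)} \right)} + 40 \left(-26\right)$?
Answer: $-1056$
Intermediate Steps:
$T{\left(L \right)} = L^{2}$
$V{\left(v \right)} = - v$ ($V{\left(v \right)} = v \left(-1\right) = - v$)
$V{\left(T{\left(4 \right)} \right)} + 40 \left(-26\right) = - 4^{2} + 40 \left(-26\right) = \left(-1\right) 16 - 1040 = -16 - 1040 = -1056$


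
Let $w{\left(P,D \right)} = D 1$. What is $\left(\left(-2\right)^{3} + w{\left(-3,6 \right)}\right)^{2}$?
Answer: $4$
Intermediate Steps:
$w{\left(P,D \right)} = D$
$\left(\left(-2\right)^{3} + w{\left(-3,6 \right)}\right)^{2} = \left(\left(-2\right)^{3} + 6\right)^{2} = \left(-8 + 6\right)^{2} = \left(-2\right)^{2} = 4$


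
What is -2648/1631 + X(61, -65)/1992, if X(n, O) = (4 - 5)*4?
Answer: -1320335/812238 ≈ -1.6256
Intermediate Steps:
X(n, O) = -4 (X(n, O) = -1*4 = -4)
-2648/1631 + X(61, -65)/1992 = -2648/1631 - 4/1992 = -2648*1/1631 - 4*1/1992 = -2648/1631 - 1/498 = -1320335/812238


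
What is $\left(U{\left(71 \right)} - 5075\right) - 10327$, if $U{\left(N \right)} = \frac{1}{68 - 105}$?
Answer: $- \frac{569875}{37} \approx -15402.0$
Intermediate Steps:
$U{\left(N \right)} = - \frac{1}{37}$ ($U{\left(N \right)} = \frac{1}{-37} = - \frac{1}{37}$)
$\left(U{\left(71 \right)} - 5075\right) - 10327 = \left(- \frac{1}{37} - 5075\right) - 10327 = - \frac{187776}{37} - 10327 = - \frac{569875}{37}$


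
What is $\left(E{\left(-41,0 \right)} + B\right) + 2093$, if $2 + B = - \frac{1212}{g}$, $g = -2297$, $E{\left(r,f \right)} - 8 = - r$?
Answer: $\frac{4916792}{2297} \approx 2140.5$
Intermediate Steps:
$E{\left(r,f \right)} = 8 - r$
$B = - \frac{3382}{2297}$ ($B = -2 - \frac{1212}{-2297} = -2 - - \frac{1212}{2297} = -2 + \frac{1212}{2297} = - \frac{3382}{2297} \approx -1.4724$)
$\left(E{\left(-41,0 \right)} + B\right) + 2093 = \left(\left(8 - -41\right) - \frac{3382}{2297}\right) + 2093 = \left(\left(8 + 41\right) - \frac{3382}{2297}\right) + 2093 = \left(49 - \frac{3382}{2297}\right) + 2093 = \frac{109171}{2297} + 2093 = \frac{4916792}{2297}$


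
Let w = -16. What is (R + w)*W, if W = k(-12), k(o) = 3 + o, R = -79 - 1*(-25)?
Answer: 630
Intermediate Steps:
R = -54 (R = -79 + 25 = -54)
W = -9 (W = 3 - 12 = -9)
(R + w)*W = (-54 - 16)*(-9) = -70*(-9) = 630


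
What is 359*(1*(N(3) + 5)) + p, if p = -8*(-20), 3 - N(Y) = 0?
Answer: 3032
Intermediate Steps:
N(Y) = 3 (N(Y) = 3 - 1*0 = 3 + 0 = 3)
p = 160
359*(1*(N(3) + 5)) + p = 359*(1*(3 + 5)) + 160 = 359*(1*8) + 160 = 359*8 + 160 = 2872 + 160 = 3032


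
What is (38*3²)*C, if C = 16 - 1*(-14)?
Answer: 10260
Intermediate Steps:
C = 30 (C = 16 + 14 = 30)
(38*3²)*C = (38*3²)*30 = (38*9)*30 = 342*30 = 10260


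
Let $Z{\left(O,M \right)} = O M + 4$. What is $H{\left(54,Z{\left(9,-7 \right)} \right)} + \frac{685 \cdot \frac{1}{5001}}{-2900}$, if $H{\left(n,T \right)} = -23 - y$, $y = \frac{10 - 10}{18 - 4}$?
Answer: $- \frac{66713477}{2900580} \approx -23.0$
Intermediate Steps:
$y = 0$ ($y = \frac{0}{14} = 0 \cdot \frac{1}{14} = 0$)
$Z{\left(O,M \right)} = 4 + M O$ ($Z{\left(O,M \right)} = M O + 4 = 4 + M O$)
$H{\left(n,T \right)} = -23$ ($H{\left(n,T \right)} = -23 - 0 = -23 + 0 = -23$)
$H{\left(54,Z{\left(9,-7 \right)} \right)} + \frac{685 \cdot \frac{1}{5001}}{-2900} = -23 + \frac{685 \cdot \frac{1}{5001}}{-2900} = -23 + 685 \cdot \frac{1}{5001} \left(- \frac{1}{2900}\right) = -23 + \frac{685}{5001} \left(- \frac{1}{2900}\right) = -23 - \frac{137}{2900580} = - \frac{66713477}{2900580}$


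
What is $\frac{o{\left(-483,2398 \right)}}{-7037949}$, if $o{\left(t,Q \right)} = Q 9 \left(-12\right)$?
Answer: $\frac{86328}{2345983} \approx 0.036798$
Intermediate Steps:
$o{\left(t,Q \right)} = - 108 Q$ ($o{\left(t,Q \right)} = 9 Q \left(-12\right) = - 108 Q$)
$\frac{o{\left(-483,2398 \right)}}{-7037949} = \frac{\left(-108\right) 2398}{-7037949} = \left(-258984\right) \left(- \frac{1}{7037949}\right) = \frac{86328}{2345983}$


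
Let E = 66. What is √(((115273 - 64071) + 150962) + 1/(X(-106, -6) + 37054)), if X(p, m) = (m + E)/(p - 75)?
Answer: 13*√53806741326673762/6706714 ≈ 449.63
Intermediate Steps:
X(p, m) = (66 + m)/(-75 + p) (X(p, m) = (m + 66)/(p - 75) = (66 + m)/(-75 + p))
√(((115273 - 64071) + 150962) + 1/(X(-106, -6) + 37054)) = √(((115273 - 64071) + 150962) + 1/((66 - 6)/(-75 - 106) + 37054)) = √((51202 + 150962) + 1/(60/(-181) + 37054)) = √(202164 + 1/(-1/181*60 + 37054)) = √(202164 + 1/(-60/181 + 37054)) = √(202164 + 1/(6706714/181)) = √(202164 + 181/6706714) = √(1355856129277/6706714) = 13*√53806741326673762/6706714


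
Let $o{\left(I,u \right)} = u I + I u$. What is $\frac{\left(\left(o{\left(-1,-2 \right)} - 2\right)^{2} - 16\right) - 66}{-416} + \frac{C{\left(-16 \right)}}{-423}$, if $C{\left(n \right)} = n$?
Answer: $\frac{1525}{6768} \approx 0.22533$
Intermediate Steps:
$o{\left(I,u \right)} = 2 I u$ ($o{\left(I,u \right)} = I u + I u = 2 I u$)
$\frac{\left(\left(o{\left(-1,-2 \right)} - 2\right)^{2} - 16\right) - 66}{-416} + \frac{C{\left(-16 \right)}}{-423} = \frac{\left(\left(2 \left(-1\right) \left(-2\right) - 2\right)^{2} - 16\right) - 66}{-416} - \frac{16}{-423} = \left(\left(\left(4 - 2\right)^{2} - 16\right) - 66\right) \left(- \frac{1}{416}\right) - - \frac{16}{423} = \left(\left(2^{2} - 16\right) - 66\right) \left(- \frac{1}{416}\right) + \frac{16}{423} = \left(\left(4 - 16\right) - 66\right) \left(- \frac{1}{416}\right) + \frac{16}{423} = \left(-12 - 66\right) \left(- \frac{1}{416}\right) + \frac{16}{423} = \left(-78\right) \left(- \frac{1}{416}\right) + \frac{16}{423} = \frac{3}{16} + \frac{16}{423} = \frac{1525}{6768}$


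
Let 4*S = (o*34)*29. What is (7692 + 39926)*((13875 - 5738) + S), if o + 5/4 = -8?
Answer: 1115570695/4 ≈ 2.7889e+8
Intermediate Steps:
o = -37/4 (o = -5/4 - 8 = -37/4 ≈ -9.2500)
S = -18241/8 (S = (-37/4*34*29)/4 = (-629/2*29)/4 = (¼)*(-18241/2) = -18241/8 ≈ -2280.1)
(7692 + 39926)*((13875 - 5738) + S) = (7692 + 39926)*((13875 - 5738) - 18241/8) = 47618*(8137 - 18241/8) = 47618*(46855/8) = 1115570695/4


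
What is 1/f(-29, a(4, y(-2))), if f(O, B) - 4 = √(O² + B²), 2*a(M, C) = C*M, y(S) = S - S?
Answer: 1/33 ≈ 0.030303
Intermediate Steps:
y(S) = 0
a(M, C) = C*M/2 (a(M, C) = (C*M)/2 = C*M/2)
f(O, B) = 4 + √(B² + O²) (f(O, B) = 4 + √(O² + B²) = 4 + √(B² + O²))
1/f(-29, a(4, y(-2))) = 1/(4 + √(((½)*0*4)² + (-29)²)) = 1/(4 + √(0² + 841)) = 1/(4 + √(0 + 841)) = 1/(4 + √841) = 1/(4 + 29) = 1/33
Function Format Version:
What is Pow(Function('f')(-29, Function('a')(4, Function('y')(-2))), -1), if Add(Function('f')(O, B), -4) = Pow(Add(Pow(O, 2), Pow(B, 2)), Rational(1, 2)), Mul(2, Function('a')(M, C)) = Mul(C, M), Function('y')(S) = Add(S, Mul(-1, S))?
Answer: Rational(1, 33) ≈ 0.030303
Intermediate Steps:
Function('y')(S) = 0
Function('a')(M, C) = Mul(Rational(1, 2), C, M) (Function('a')(M, C) = Mul(Rational(1, 2), Mul(C, M)) = Mul(Rational(1, 2), C, M))
Function('f')(O, B) = Add(4, Pow(Add(Pow(B, 2), Pow(O, 2)), Rational(1, 2))) (Function('f')(O, B) = Add(4, Pow(Add(Pow(O, 2), Pow(B, 2)), Rational(1, 2))) = Add(4, Pow(Add(Pow(B, 2), Pow(O, 2)), Rational(1, 2))))
Pow(Function('f')(-29, Function('a')(4, Function('y')(-2))), -1) = Pow(Add(4, Pow(Add(Pow(Mul(Rational(1, 2), 0, 4), 2), Pow(-29, 2)), Rational(1, 2))), -1) = Pow(Add(4, Pow(Add(Pow(0, 2), 841), Rational(1, 2))), -1) = Pow(Add(4, Pow(Add(0, 841), Rational(1, 2))), -1) = Pow(Add(4, Pow(841, Rational(1, 2))), -1) = Pow(Add(4, 29), -1) = Pow(33, -1) = Rational(1, 33)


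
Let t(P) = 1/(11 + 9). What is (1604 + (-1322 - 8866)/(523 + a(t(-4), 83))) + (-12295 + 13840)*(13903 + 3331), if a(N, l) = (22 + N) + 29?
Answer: 101905800898/3827 ≈ 2.6628e+7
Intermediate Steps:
t(P) = 1/20
a(N, l) = 51 + N
(1604 + (-1322 - 8866)/(523 + a(t(-4), 83))) + (-12295 + 13840)*(13903 + 3331) = (1604 + (-1322 - 8866)/(523 + (51 + 1/20))) + (-12295 + 13840)*(13903 + 3331) = (1604 - 10188/(523 + 1021/20)) + 1545*17234 = (1604 - 10188/11481/20) + 26626530 = (1604 - 10188*20/11481) + 26626530 = (1604 - 67920/3827) + 26626530 = 6070588/3827 + 26626530 = 101905800898/3827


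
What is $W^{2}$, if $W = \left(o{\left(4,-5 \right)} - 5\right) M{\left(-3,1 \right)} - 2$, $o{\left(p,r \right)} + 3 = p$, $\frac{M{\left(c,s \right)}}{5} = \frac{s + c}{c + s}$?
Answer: $484$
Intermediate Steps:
$M{\left(c,s \right)} = 5$ ($M{\left(c,s \right)} = 5 \frac{s + c}{c + s} = 5 \frac{c + s}{c + s} = 5 \cdot 1 = 5$)
$o{\left(p,r \right)} = -3 + p$
$W = -22$ ($W = \left(\left(-3 + 4\right) - 5\right) 5 - 2 = \left(1 - 5\right) 5 - 2 = \left(-4\right) 5 - 2 = -20 - 2 = -22$)
$W^{2} = \left(-22\right)^{2} = 484$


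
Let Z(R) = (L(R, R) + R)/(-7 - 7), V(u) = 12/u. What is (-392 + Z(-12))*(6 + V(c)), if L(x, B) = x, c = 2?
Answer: -32784/7 ≈ -4683.4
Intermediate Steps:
Z(R) = -R/7 (Z(R) = (R + R)/(-7 - 7) = (2*R)/(-14) = (2*R)*(-1/14) = -R/7)
(-392 + Z(-12))*(6 + V(c)) = (-392 - 1/7*(-12))*(6 + 12/2) = (-392 + 12/7)*(6 + 12*(1/2)) = -2732*(6 + 6)/7 = -2732/7*12 = -32784/7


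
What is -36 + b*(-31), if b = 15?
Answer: -501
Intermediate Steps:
-36 + b*(-31) = -36 + 15*(-31) = -36 - 465 = -501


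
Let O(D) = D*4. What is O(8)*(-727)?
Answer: -23264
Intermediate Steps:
O(D) = 4*D
O(8)*(-727) = (4*8)*(-727) = 32*(-727) = -23264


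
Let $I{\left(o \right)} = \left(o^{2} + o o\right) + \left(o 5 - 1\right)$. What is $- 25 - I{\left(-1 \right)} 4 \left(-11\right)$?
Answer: $4400$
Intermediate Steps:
$I{\left(o \right)} = -1 + 2 o^{2} + 5 o$ ($I{\left(o \right)} = \left(o^{2} + o^{2}\right) + \left(5 o - 1\right) = 2 o^{2} + \left(-1 + 5 o\right) = -1 + 2 o^{2} + 5 o$)
$- 25 - I{\left(-1 \right)} 4 \left(-11\right) = - 25 - (-1 + 2 \left(-1\right)^{2} + 5 \left(-1\right)) 4 \left(-11\right) = - 25 - (-1 + 2 \cdot 1 - 5) 4 \left(-11\right) = - 25 - (-1 + 2 - 5) 4 \left(-11\right) = - 25 \left(-1\right) \left(-4\right) 4 \left(-11\right) = - 25 \cdot 4 \cdot 4 \left(-11\right) = \left(-25\right) 16 \left(-11\right) = \left(-400\right) \left(-11\right) = 4400$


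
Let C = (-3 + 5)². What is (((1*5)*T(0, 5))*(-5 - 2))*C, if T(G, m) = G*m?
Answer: 0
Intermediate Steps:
C = 4 (C = 2² = 4)
(((1*5)*T(0, 5))*(-5 - 2))*C = (((1*5)*(0*5))*(-5 - 2))*4 = ((5*0)*(-7))*4 = (0*(-7))*4 = 0*4 = 0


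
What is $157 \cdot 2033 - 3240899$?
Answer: $-2921718$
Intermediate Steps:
$157 \cdot 2033 - 3240899 = 319181 - 3240899 = -2921718$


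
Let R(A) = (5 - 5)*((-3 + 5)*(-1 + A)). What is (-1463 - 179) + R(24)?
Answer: -1642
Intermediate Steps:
R(A) = 0 (R(A) = 0*(2*(-1 + A)) = 0*(-2 + 2*A) = 0)
(-1463 - 179) + R(24) = (-1463 - 179) + 0 = -1642 + 0 = -1642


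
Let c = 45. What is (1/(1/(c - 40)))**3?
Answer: 125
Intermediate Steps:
(1/(1/(c - 40)))**3 = (1/(1/(45 - 40)))**3 = (1/(1/5))**3 = 5**3 = 125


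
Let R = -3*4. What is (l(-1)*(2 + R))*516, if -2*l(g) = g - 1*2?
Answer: -7740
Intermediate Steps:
R = -12
l(g) = 1 - g/2 (l(g) = -(g - 1*2)/2 = -(g - 2)/2 = -(-2 + g)/2 = 1 - g/2)
(l(-1)*(2 + R))*516 = ((1 - ½*(-1))*(2 - 12))*516 = ((1 + ½)*(-10))*516 = ((3/2)*(-10))*516 = -15*516 = -7740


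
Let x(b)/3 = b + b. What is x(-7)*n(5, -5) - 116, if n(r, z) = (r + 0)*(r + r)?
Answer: -2216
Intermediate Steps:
x(b) = 6*b (x(b) = 3*(b + b) = 3*(2*b) = 6*b)
n(r, z) = 2*r**2 (n(r, z) = r*(2*r) = 2*r**2)
x(-7)*n(5, -5) - 116 = (6*(-7))*(2*5**2) - 116 = -84*25 - 116 = -42*50 - 116 = -2100 - 116 = -2216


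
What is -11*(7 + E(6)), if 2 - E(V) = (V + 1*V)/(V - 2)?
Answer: -66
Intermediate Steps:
E(V) = 2 - 2*V/(-2 + V) (E(V) = 2 - (V + 1*V)/(V - 2) = 2 - (V + V)/(-2 + V) = 2 - 2*V/(-2 + V))
-11*(7 + E(6)) = -11*(7 - 4/(-2 + 6)) = -11*(7 - 4/4) = -11*(7 - 4*¼) = -11*(7 - 1) = -11*6 = -66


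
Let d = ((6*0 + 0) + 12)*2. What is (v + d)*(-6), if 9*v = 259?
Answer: -950/3 ≈ -316.67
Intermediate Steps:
v = 259/9 (v = (⅑)*259 = 259/9 ≈ 28.778)
d = 24 (d = ((0 + 0) + 12)*2 = (0 + 12)*2 = 12*2 = 24)
(v + d)*(-6) = (259/9 + 24)*(-6) = (475/9)*(-6) = -950/3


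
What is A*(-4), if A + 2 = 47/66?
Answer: 170/33 ≈ 5.1515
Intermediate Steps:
A = -85/66 (A = -2 + 47/66 = -85/66 ≈ -1.2879)
A*(-4) = -85/66*(-4) = 170/33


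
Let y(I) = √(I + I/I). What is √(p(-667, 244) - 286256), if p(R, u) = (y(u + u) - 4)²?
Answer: √(-286256 + (4 - √489)²) ≈ 534.72*I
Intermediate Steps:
y(I) = √(1 + I) (y(I) = √(I + 1) = √(1 + I))
p(R, u) = (-4 + √(1 + 2*u))² (p(R, u) = (√(1 + (u + u)) - 4)² = (√(1 + 2*u) - 4)² = (-4 + √(1 + 2*u))²)
√(p(-667, 244) - 286256) = √((-4 + √(1 + 2*244))² - 286256) = √((-4 + √(1 + 488))² - 286256) = √((-4 + √489)² - 286256) = √(-286256 + (-4 + √489)²)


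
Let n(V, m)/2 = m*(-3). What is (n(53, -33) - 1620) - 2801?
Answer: -4223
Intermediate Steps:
n(V, m) = -6*m (n(V, m) = 2*(m*(-3)) = 2*(-3*m) = -6*m)
(n(53, -33) - 1620) - 2801 = (-6*(-33) - 1620) - 2801 = (198 - 1620) - 2801 = -1422 - 2801 = -4223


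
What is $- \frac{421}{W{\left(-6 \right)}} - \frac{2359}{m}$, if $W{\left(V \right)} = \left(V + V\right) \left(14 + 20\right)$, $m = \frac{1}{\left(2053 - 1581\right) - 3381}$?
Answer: $\frac{2799831469}{408} \approx 6.8623 \cdot 10^{6}$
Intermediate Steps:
$m = - \frac{1}{2909}$ ($m = \frac{1}{472 - 3381} = \frac{1}{-2909} = - \frac{1}{2909} \approx -0.00034376$)
$W{\left(V \right)} = 68 V$ ($W{\left(V \right)} = 2 V 34 = 68 V$)
$- \frac{421}{W{\left(-6 \right)}} - \frac{2359}{m} = - \frac{421}{68 \left(-6\right)} - \frac{2359}{- \frac{1}{2909}} = - \frac{421}{-408} - -6862331 = \left(-421\right) \left(- \frac{1}{408}\right) + 6862331 = \frac{421}{408} + 6862331 = \frac{2799831469}{408}$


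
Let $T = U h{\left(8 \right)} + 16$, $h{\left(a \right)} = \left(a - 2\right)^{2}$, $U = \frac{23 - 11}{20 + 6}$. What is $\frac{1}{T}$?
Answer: $\frac{13}{424} \approx 0.03066$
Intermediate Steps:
$U = \frac{6}{13}$ ($U = \frac{12}{26} = 12 \cdot \frac{1}{26} = \frac{6}{13} \approx 0.46154$)
$h{\left(a \right)} = \left(-2 + a\right)^{2}$
$T = \frac{424}{13}$ ($T = \frac{6 \left(-2 + 8\right)^{2}}{13} + 16 = \frac{6 \cdot 6^{2}}{13} + 16 = \frac{6}{13} \cdot 36 + 16 = \frac{216}{13} + 16 = \frac{424}{13} \approx 32.615$)
$\frac{1}{T} = \frac{1}{\frac{424}{13}} = \frac{13}{424}$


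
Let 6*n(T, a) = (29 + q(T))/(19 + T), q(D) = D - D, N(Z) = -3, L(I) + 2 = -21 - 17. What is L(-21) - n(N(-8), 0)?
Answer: -3869/96 ≈ -40.302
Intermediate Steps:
L(I) = -40 (L(I) = -2 + (-21 - 17) = -2 - 38 = -40)
q(D) = 0
n(T, a) = 29/(6*(19 + T)) (n(T, a) = ((29 + 0)/(19 + T))/6 = (29/(19 + T))/6 = 29/(6*(19 + T)))
L(-21) - n(N(-8), 0) = -40 - 29/(6*(19 - 3)) = -40 - 29/(6*16) = -40 - 1*29/96 = -40 - 29/96 = -3869/96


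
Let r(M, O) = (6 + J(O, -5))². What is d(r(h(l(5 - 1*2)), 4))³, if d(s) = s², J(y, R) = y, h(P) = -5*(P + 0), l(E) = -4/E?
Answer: 1000000000000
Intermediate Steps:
h(P) = -5*P
r(M, O) = (6 + O)²
d(r(h(l(5 - 1*2)), 4))³ = (((6 + 4)²)²)³ = ((10²)²)³ = (100²)³ = 10000³ = 1000000000000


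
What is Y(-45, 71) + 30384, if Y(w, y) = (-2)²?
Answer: 30388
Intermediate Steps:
Y(w, y) = 4
Y(-45, 71) + 30384 = 4 + 30384 = 30388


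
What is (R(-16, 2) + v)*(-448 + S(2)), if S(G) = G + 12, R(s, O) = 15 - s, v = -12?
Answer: -8246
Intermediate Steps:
S(G) = 12 + G
(R(-16, 2) + v)*(-448 + S(2)) = ((15 - 1*(-16)) - 12)*(-448 + (12 + 2)) = ((15 + 16) - 12)*(-448 + 14) = (31 - 12)*(-434) = 19*(-434) = -8246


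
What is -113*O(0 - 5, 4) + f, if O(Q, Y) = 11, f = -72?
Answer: -1315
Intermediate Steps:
-113*O(0 - 5, 4) + f = -113*11 - 72 = -1243 - 72 = -1315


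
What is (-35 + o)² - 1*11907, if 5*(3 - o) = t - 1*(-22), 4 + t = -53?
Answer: -11282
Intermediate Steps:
t = -57 (t = -4 - 53 = -57)
o = 10 (o = 3 - (-57 - 1*(-22))/5 = 3 - (-57 + 22)/5 = 3 - ⅕*(-35) = 3 + 7 = 10)
(-35 + o)² - 1*11907 = (-35 + 10)² - 1*11907 = (-25)² - 11907 = 625 - 11907 = -11282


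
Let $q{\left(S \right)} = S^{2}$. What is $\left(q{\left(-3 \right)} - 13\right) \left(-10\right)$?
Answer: $40$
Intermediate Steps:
$\left(q{\left(-3 \right)} - 13\right) \left(-10\right) = \left(\left(-3\right)^{2} - 13\right) \left(-10\right) = \left(9 - 13\right) \left(-10\right) = \left(-4\right) \left(-10\right) = 40$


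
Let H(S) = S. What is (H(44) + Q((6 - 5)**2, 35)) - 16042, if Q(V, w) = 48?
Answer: -15950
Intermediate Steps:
(H(44) + Q((6 - 5)**2, 35)) - 16042 = (44 + 48) - 16042 = 92 - 16042 = -15950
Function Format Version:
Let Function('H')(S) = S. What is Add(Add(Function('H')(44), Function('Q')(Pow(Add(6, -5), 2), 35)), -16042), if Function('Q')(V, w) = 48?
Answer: -15950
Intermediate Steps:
Add(Add(Function('H')(44), Function('Q')(Pow(Add(6, -5), 2), 35)), -16042) = Add(Add(44, 48), -16042) = Add(92, -16042) = -15950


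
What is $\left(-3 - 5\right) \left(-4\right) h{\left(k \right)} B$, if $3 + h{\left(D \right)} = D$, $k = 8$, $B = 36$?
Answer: $5760$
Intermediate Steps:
$h{\left(D \right)} = -3 + D$
$\left(-3 - 5\right) \left(-4\right) h{\left(k \right)} B = \left(-3 - 5\right) \left(-4\right) \left(-3 + 8\right) 36 = \left(-8\right) \left(-4\right) 5 \cdot 36 = 32 \cdot 5 \cdot 36 = 160 \cdot 36 = 5760$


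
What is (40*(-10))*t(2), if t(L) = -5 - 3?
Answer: 3200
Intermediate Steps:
t(L) = -8
(40*(-10))*t(2) = (40*(-10))*(-8) = -400*(-8) = 3200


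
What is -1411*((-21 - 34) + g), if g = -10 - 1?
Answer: 93126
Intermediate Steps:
g = -11
-1411*((-21 - 34) + g) = -1411*((-21 - 34) - 11) = -1411*(-55 - 11) = -1411*(-66) = 93126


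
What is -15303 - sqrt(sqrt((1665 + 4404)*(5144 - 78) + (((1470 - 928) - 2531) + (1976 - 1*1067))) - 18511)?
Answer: -15303 - I*sqrt(18511 - sqrt(30744474)) ≈ -15303.0 - 113.87*I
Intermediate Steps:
-15303 - sqrt(sqrt((1665 + 4404)*(5144 - 78) + (((1470 - 928) - 2531) + (1976 - 1*1067))) - 18511) = -15303 - sqrt(sqrt(6069*5066 + ((542 - 2531) + (1976 - 1067))) - 18511) = -15303 - sqrt(sqrt(30745554 + (-1989 + 909)) - 18511) = -15303 - sqrt(sqrt(30745554 - 1080) - 18511) = -15303 - sqrt(sqrt(30744474) - 18511) = -15303 - sqrt(-18511 + sqrt(30744474))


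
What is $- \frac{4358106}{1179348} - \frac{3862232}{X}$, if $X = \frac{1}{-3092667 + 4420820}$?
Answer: $- \frac{1008270799769705119}{196558} \approx -5.1296 \cdot 10^{12}$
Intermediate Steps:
$X = \frac{1}{1328153} \approx 7.5293 \cdot 10^{-7}$
$- \frac{4358106}{1179348} - \frac{3862232}{X} = - \frac{4358106}{1179348} - 3862232 \frac{1}{\frac{1}{1328153}} = \left(-4358106\right) \frac{1}{1179348} - 5129635017496 = - \frac{726351}{196558} - 5129635017496 = - \frac{1008270799769705119}{196558}$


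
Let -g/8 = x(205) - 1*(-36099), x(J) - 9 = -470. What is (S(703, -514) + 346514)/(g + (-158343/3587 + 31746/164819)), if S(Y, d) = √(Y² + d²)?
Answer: -29265867185006/24083015580761 - 591205753*√758405/168581109065327 ≈ -1.2183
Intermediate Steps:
x(J) = -461 (x(J) = 9 - 470 = -461)
g = -285104 (g = -8*(-461 - 1*(-36099)) = -8*(-461 + 36099) = -8*35638 = -285104)
(S(703, -514) + 346514)/(g + (-158343/3587 + 31746/164819)) = (√(703² + (-514)²) + 346514)/(-285104 + (-158343/3587 + 31746/164819)) = (√(494209 + 264196) + 346514)/(-285104 + (-158343*1/3587 + 31746*(1/164819))) = (√758405 + 346514)/(-285104 + (-158343/3587 + 31746/164819)) = (346514 + √758405)/(-285104 - 25984062015/591205753) = (346514 + √758405)/(-168581109065327/591205753) = (346514 + √758405)*(-591205753/168581109065327) = -29265867185006/24083015580761 - 591205753*√758405/168581109065327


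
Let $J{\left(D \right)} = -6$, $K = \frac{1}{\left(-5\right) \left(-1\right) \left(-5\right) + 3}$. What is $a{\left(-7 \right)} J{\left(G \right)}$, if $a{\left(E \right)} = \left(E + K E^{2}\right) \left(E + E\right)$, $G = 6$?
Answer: $- \frac{8526}{11} \approx -775.09$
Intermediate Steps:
$K = - \frac{1}{22}$ ($K = \frac{1}{5 \left(-5\right) + 3} = \frac{1}{-25 + 3} = \frac{1}{-22} = - \frac{1}{22} \approx -0.045455$)
$a{\left(E \right)} = 2 E \left(E - \frac{E^{2}}{22}\right)$ ($a{\left(E \right)} = \left(E - \frac{E^{2}}{22}\right) \left(E + E\right) = \left(E - \frac{E^{2}}{22}\right) 2 E = 2 E \left(E - \frac{E^{2}}{22}\right)$)
$a{\left(-7 \right)} J{\left(G \right)} = \frac{\left(-7\right)^{2} \left(22 - -7\right)}{11} \left(-6\right) = \frac{1}{11} \cdot 49 \left(22 + 7\right) \left(-6\right) = \frac{1}{11} \cdot 49 \cdot 29 \left(-6\right) = \frac{1421}{11} \left(-6\right) = - \frac{8526}{11}$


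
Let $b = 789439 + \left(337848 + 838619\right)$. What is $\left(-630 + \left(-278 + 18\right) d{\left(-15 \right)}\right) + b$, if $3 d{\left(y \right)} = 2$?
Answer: $\frac{5895308}{3} \approx 1.9651 \cdot 10^{6}$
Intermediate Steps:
$d{\left(y \right)} = \frac{2}{3}$ ($d{\left(y \right)} = \frac{1}{3} \cdot 2 = \frac{2}{3}$)
$b = 1965906$ ($b = 789439 + 1176467 = 1965906$)
$\left(-630 + \left(-278 + 18\right) d{\left(-15 \right)}\right) + b = \left(-630 + \left(-278 + 18\right) \frac{2}{3}\right) + 1965906 = \left(-630 - \frac{520}{3}\right) + 1965906 = - \frac{2410}{3} + 1965906 = \frac{5895308}{3}$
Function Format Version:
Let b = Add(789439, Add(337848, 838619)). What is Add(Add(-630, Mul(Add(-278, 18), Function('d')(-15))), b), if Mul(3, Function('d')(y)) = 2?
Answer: Rational(5895308, 3) ≈ 1.9651e+6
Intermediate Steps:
Function('d')(y) = Rational(2, 3) (Function('d')(y) = Mul(Rational(1, 3), 2) = Rational(2, 3))
b = 1965906 (b = Add(789439, 1176467) = 1965906)
Add(Add(-630, Mul(Add(-278, 18), Function('d')(-15))), b) = Add(Add(-630, Mul(Add(-278, 18), Rational(2, 3))), 1965906) = Add(Add(-630, Mul(-260, Rational(2, 3))), 1965906) = Add(Add(-630, Rational(-520, 3)), 1965906) = Add(Rational(-2410, 3), 1965906) = Rational(5895308, 3)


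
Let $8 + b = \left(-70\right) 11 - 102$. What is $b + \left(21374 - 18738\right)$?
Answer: $1756$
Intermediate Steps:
$b = -880$ ($b = -8 - 872 = -880$)
$b + \left(21374 - 18738\right) = -880 + \left(21374 - 18738\right) = -880 + 2636 = 1756$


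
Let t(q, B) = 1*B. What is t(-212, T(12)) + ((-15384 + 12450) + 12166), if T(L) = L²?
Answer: 9376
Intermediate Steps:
t(q, B) = B
t(-212, T(12)) + ((-15384 + 12450) + 12166) = 12² + ((-15384 + 12450) + 12166) = 144 + (-2934 + 12166) = 144 + 9232 = 9376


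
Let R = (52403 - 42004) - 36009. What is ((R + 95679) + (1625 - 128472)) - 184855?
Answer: -241633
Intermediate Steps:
R = -25610 (R = 10399 - 36009 = -25610)
((R + 95679) + (1625 - 128472)) - 184855 = ((-25610 + 95679) + (1625 - 128472)) - 184855 = (70069 - 126847) - 184855 = -56778 - 184855 = -241633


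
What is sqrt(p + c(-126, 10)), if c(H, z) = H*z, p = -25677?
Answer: 3*I*sqrt(2993) ≈ 164.13*I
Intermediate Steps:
sqrt(p + c(-126, 10)) = sqrt(-25677 - 126*10) = sqrt(-25677 - 1260) = sqrt(-26937) = 3*I*sqrt(2993)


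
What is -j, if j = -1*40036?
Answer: 40036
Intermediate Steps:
j = -40036
-j = -1*(-40036) = 40036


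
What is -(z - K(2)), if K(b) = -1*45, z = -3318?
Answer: 3273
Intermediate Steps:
K(b) = -45
-(z - K(2)) = -(-3318 - 1*(-45)) = -(-3318 + 45) = -1*(-3273) = 3273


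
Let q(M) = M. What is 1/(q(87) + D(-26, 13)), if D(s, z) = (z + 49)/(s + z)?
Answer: 13/1069 ≈ 0.012161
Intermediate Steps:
D(s, z) = (49 + z)/(s + z)
1/(q(87) + D(-26, 13)) = 1/(87 + (49 + 13)/(-26 + 13)) = 1/(87 + 62/(-13)) = 1/(87 - 1/13*62) = 1/(87 - 62/13) = 1/(1069/13) = 13/1069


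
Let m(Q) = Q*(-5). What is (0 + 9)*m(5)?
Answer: -225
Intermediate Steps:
m(Q) = -5*Q
(0 + 9)*m(5) = (0 + 9)*(-5*5) = 9*(-25) = -225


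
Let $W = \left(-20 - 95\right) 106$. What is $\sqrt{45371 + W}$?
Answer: $\sqrt{33181} \approx 182.16$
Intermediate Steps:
$W = -12190$ ($W = \left(-115\right) 106 = -12190$)
$\sqrt{45371 + W} = \sqrt{45371 - 12190} = \sqrt{33181}$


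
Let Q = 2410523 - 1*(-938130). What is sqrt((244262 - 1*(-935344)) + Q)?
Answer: sqrt(4528259) ≈ 2128.0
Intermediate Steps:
Q = 3348653 (Q = 2410523 + 938130 = 3348653)
sqrt((244262 - 1*(-935344)) + Q) = sqrt((244262 - 1*(-935344)) + 3348653) = sqrt((244262 + 935344) + 3348653) = sqrt(1179606 + 3348653) = sqrt(4528259)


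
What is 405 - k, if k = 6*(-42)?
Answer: 657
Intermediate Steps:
k = -252
405 - k = 405 - 1*(-252) = 405 + 252 = 657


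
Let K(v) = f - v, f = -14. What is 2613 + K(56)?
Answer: 2543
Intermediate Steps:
K(v) = -14 - v
2613 + K(56) = 2613 + (-14 - 1*56) = 2613 + (-14 - 56) = 2613 - 70 = 2543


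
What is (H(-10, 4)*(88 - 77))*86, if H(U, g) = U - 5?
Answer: -14190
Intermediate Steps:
H(U, g) = -5 + U
(H(-10, 4)*(88 - 77))*86 = ((-5 - 10)*(88 - 77))*86 = -15*11*86 = -165*86 = -14190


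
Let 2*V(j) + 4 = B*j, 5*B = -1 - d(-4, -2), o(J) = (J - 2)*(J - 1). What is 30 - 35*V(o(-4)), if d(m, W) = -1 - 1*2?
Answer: -110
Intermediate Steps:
d(m, W) = -3 (d(m, W) = -1 - 2 = -3)
o(J) = (-1 + J)*(-2 + J) (o(J) = (-2 + J)*(-1 + J) = (-1 + J)*(-2 + J))
B = 2/5 (B = (-1 - 1*(-3))/5 = (-1 + 3)/5 = (1/5)*2 = 2/5 ≈ 0.40000)
V(j) = -2 + j/5 (V(j) = -2 + (2*j/5)/2 = -2 + j/5)
30 - 35*V(o(-4)) = 30 - 35*(-2 + (2 + (-4)**2 - 3*(-4))/5) = 30 - 35*(-2 + (2 + 16 + 12)/5) = 30 - 35*(-2 + (1/5)*30) = 30 - 35*(-2 + 6) = 30 - 35*4 = 30 - 140 = -110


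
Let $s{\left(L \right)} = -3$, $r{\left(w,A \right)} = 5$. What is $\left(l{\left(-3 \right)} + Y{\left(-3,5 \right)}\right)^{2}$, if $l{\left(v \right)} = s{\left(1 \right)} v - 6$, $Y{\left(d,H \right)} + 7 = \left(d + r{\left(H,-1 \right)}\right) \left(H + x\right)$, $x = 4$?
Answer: $196$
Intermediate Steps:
$Y{\left(d,H \right)} = -7 + \left(4 + H\right) \left(5 + d\right)$ ($Y{\left(d,H \right)} = -7 + \left(d + 5\right) \left(H + 4\right) = -7 + \left(5 + d\right) \left(4 + H\right) = -7 + \left(4 + H\right) \left(5 + d\right)$)
$l{\left(v \right)} = -6 - 3 v$ ($l{\left(v \right)} = - 3 v - 6 = -6 - 3 v$)
$\left(l{\left(-3 \right)} + Y{\left(-3,5 \right)}\right)^{2} = \left(\left(-6 - -9\right) + \left(13 + 4 \left(-3\right) + 5 \cdot 5 + 5 \left(-3\right)\right)\right)^{2} = \left(\left(-6 + 9\right) + \left(13 - 12 + 25 - 15\right)\right)^{2} = \left(3 + 11\right)^{2} = 14^{2} = 196$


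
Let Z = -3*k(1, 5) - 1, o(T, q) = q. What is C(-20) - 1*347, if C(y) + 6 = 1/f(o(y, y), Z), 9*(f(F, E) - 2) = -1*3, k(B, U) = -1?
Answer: -1762/5 ≈ -352.40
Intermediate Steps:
Z = 2 (Z = -3*(-1) - 1 = 3 - 1 = 2)
f(F, E) = 5/3 (f(F, E) = 2 + (-1*3)/9 = 2 + (1/9)*(-3) = 2 - 1/3 = 5/3)
C(y) = -27/5 (C(y) = -6 + 1/(5/3) = -6 + 3/5 = -27/5)
C(-20) - 1*347 = -27/5 - 1*347 = -27/5 - 347 = -1762/5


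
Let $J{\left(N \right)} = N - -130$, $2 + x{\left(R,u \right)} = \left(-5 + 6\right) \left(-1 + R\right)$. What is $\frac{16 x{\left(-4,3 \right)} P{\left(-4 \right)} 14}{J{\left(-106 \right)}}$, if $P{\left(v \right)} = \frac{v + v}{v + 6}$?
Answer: $\frac{784}{3} \approx 261.33$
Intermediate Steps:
$x{\left(R,u \right)} = -3 + R$ ($x{\left(R,u \right)} = -2 + \left(-5 + 6\right) \left(-1 + R\right) = -2 + 1 \left(-1 + R\right) = -2 + \left(-1 + R\right) = -3 + R$)
$P{\left(v \right)} = \frac{2 v}{6 + v}$
$J{\left(N \right)} = 130 + N$ ($J{\left(N \right)} = N + 130 = 130 + N$)
$\frac{16 x{\left(-4,3 \right)} P{\left(-4 \right)} 14}{J{\left(-106 \right)}} = \frac{16 \left(-3 - 4\right) 2 \left(-4\right) \frac{1}{6 - 4} \cdot 14}{130 - 106} = \frac{16 \left(-7\right) 2 \left(-4\right) \frac{1}{2} \cdot 14}{24} = - 112 \cdot 2 \left(-4\right) \frac{1}{2} \cdot 14 \cdot \frac{1}{24} = \left(-112\right) \left(-4\right) 14 \cdot \frac{1}{24} = 448 \cdot 14 \cdot \frac{1}{24} = 6272 \cdot \frac{1}{24} = \frac{784}{3}$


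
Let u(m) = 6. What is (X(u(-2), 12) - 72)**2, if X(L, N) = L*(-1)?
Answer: 6084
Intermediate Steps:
X(L, N) = -L
(X(u(-2), 12) - 72)**2 = (-1*6 - 72)**2 = (-6 - 72)**2 = (-78)**2 = 6084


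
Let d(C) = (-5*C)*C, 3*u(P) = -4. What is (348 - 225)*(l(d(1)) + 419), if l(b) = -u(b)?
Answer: 51701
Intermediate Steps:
u(P) = -4/3 (u(P) = (⅓)*(-4) = -4/3)
d(C) = -5*C²
l(b) = 4/3 (l(b) = -1*(-4/3) = 4/3)
(348 - 225)*(l(d(1)) + 419) = (348 - 225)*(4/3 + 419) = 123*(1261/3) = 51701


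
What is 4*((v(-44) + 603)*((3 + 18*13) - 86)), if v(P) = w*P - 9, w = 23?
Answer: -252472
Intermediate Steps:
v(P) = -9 + 23*P (v(P) = 23*P - 9 = -9 + 23*P)
4*((v(-44) + 603)*((3 + 18*13) - 86)) = 4*(((-9 + 23*(-44)) + 603)*((3 + 18*13) - 86)) = 4*(((-9 - 1012) + 603)*((3 + 234) - 86)) = 4*((-1021 + 603)*(237 - 86)) = 4*(-418*151) = 4*(-63118) = -252472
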